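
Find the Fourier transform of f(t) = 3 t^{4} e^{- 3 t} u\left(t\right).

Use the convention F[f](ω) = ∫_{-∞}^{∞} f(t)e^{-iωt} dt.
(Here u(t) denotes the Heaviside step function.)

F(ω) = \frac{72}{\left(i \omega + 3\right)^{5}}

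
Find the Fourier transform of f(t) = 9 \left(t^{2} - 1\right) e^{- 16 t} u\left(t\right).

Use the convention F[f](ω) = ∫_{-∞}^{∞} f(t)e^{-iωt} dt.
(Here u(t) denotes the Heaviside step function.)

F(ω) = \frac{9 \left(2 i \omega - \left(i \omega + 16\right)^{3} + 32\right)}{\left(i \omega + 16\right)^{4}}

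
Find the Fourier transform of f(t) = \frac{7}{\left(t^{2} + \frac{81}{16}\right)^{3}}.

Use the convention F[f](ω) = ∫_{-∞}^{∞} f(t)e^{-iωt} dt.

F(ω) = \frac{56 \pi \left(27 \omega^{2} + 36 \left|{\omega}\right| + 16\right) e^{- \frac{9 \left|{\omega}\right|}{4}}}{19683}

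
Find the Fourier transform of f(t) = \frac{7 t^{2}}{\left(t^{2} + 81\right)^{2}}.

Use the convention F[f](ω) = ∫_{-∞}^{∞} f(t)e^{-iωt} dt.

F(ω) = \frac{7 \pi \left(1 - 9 \left|{\omega}\right|\right) e^{- 9 \left|{\omega}\right|}}{18}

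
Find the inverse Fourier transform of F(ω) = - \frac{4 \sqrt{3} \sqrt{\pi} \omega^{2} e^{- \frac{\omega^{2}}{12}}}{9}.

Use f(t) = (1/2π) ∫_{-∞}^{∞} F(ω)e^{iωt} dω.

f(t) = 4 \left(12 t^{2} - 2\right) e^{- 3 t^{2}}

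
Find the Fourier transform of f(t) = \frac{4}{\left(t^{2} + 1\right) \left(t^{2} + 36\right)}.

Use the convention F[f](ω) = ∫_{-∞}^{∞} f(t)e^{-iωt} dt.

F(ω) = \frac{2 \pi \left(6 e^{5 \left|{\omega}\right|} - 1\right) e^{- 6 \left|{\omega}\right|}}{105}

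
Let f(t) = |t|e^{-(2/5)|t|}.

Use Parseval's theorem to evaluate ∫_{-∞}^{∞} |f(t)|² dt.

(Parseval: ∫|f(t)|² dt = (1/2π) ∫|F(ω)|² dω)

∫|f(t)|² dt = \frac{125}{16}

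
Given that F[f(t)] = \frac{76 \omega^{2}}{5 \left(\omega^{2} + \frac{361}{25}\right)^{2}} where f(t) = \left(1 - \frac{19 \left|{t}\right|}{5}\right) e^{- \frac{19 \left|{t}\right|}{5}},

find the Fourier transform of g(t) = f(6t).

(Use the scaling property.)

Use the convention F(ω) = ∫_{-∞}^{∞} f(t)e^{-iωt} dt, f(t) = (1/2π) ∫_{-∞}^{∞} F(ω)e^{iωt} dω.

F[g](ω) = \frac{57000 \omega^{2}}{\left(25 \omega^{2} + 12996\right)^{2}}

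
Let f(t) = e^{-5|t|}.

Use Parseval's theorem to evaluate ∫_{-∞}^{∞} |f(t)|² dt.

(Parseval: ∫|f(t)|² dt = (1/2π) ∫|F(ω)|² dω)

∫|f(t)|² dt = \frac{1}{5}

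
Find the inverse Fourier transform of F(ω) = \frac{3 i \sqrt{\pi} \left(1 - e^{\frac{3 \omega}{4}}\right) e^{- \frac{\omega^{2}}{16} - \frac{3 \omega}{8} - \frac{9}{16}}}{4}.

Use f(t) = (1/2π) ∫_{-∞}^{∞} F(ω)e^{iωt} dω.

f(t) = 3 e^{- 4 t^{2}} \sin{\left(3 t \right)}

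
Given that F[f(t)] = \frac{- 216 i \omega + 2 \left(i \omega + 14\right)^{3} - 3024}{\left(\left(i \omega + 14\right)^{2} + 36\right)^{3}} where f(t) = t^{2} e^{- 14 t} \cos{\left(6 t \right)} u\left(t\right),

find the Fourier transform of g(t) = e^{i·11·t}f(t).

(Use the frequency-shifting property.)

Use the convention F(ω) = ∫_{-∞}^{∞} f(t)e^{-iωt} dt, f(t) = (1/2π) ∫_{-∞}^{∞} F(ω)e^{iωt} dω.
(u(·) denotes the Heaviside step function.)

F[g](ω) = \frac{2 \left(108 i \left(11 - \omega\right) + \left(i \left(\omega - 11\right) + 14\right)^{3} - 1512\right)}{\left(\left(i \left(\omega - 11\right) + 14\right)^{2} + 36\right)^{3}}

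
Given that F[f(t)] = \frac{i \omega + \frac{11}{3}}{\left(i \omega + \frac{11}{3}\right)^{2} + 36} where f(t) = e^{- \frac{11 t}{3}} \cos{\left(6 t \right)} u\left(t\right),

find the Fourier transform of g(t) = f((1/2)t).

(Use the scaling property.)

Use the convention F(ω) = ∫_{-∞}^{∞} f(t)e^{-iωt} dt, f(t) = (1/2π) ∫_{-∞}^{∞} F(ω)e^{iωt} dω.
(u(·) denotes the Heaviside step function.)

F[g](ω) = \frac{6 \left(6 i \omega + 11\right)}{\left(6 i \omega + 11\right)^{2} + 324}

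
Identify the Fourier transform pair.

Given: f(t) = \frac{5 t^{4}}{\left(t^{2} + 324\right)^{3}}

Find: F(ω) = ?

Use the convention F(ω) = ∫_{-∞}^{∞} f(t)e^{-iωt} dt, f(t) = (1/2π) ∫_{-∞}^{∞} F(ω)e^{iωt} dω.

F(ω) = \frac{5 \pi \left(108 \omega^{2} - 30 \left|{\omega}\right| + 1\right) e^{- 18 \left|{\omega}\right|}}{48}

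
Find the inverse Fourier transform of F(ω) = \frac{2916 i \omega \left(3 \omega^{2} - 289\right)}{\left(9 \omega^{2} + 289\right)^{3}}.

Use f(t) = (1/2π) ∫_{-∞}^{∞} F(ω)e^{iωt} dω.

f(t) = 3 t e^{- \frac{17 \left|{t}\right|}{3}} \left|{t}\right|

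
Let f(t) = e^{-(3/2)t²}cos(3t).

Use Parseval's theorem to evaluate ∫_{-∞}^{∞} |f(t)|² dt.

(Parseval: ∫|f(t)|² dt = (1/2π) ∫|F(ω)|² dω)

∫|f(t)|² dt = \frac{\sqrt{3} \sqrt{\pi} \left(1 + e^{3}\right)}{6 e^{3}}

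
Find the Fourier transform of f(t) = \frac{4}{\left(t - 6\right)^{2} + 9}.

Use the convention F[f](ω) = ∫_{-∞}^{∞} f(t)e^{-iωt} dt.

F(ω) = \frac{4 \pi e^{- 6 i \omega - 3 \left|{\omega}\right|}}{3}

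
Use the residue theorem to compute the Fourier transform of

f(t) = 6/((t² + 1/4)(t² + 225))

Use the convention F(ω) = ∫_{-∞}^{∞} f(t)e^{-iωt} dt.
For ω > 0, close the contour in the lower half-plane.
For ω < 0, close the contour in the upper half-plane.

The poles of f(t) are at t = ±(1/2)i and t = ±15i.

Let g(z) = f(z)e^{-iωz}; for large |z| the factor e^{-iωz} decays in the lower half-plane when ω > 0 and in the upper half-plane when ω < 0.

Case ω > 0 (lower half-plane, clockwise contour ⇒ F(ω) = -2πi·ΣRes):
  Res_{z = - \frac{i}{2}} g(z) = \frac{24 i e^{- \frac{\omega}{2}}}{899}
  Res_{z = - 15 i} g(z) = - \frac{4 i e^{- 15 \omega}}{4495}
  F(ω) = -2πi·ΣRes = - \frac{8 \pi e^{- 15 \omega}}{4495} + \frac{48 \pi e^{- \frac{\omega}{2}}}{899}

Case ω < 0 (upper half-plane, counterclockwise contour ⇒ F(ω) = +2πi·ΣRes):
  Res_{z = \frac{i}{2}} g(z) = - \frac{24 i e^{\frac{\omega}{2}}}{899}
  Res_{z = 15 i} g(z) = \frac{4 i e^{15 \omega}}{4495}
  F(ω) = 2πi·ΣRes = \frac{8 \pi \left(30 e^{\frac{\omega}{2}} - e^{15 \omega}\right)}{4495}

Both cases combine into a single formula in |ω|:

F(ω) = - \frac{8 \pi e^{- 15 \left|{\omega}\right|}}{4495} + \frac{48 \pi e^{- \frac{\left|{\omega}\right|}{2}}}{899}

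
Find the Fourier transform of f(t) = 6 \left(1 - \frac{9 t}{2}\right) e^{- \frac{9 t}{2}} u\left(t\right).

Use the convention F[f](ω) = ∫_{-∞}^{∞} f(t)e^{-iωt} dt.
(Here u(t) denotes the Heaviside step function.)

F(ω) = \frac{24 i \omega}{- 4 \omega^{2} + 36 i \omega + 81}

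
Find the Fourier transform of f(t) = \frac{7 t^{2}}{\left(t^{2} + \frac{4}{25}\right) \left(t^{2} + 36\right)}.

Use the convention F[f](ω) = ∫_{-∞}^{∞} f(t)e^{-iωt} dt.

F(ω) = \frac{75 \pi e^{- 6 \left|{\omega}\right|}}{64} - \frac{5 \pi e^{- \frac{2 \left|{\omega}\right|}{5}}}{64}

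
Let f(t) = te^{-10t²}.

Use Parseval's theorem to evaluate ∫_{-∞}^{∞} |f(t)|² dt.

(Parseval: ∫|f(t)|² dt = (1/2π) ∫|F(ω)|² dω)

∫|f(t)|² dt = \frac{\sqrt{5} \sqrt{\pi}}{400}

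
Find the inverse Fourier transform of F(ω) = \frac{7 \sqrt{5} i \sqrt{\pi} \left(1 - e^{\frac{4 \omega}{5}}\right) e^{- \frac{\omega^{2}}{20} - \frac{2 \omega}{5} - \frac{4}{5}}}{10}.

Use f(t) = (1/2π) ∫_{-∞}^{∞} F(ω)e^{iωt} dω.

f(t) = 7 e^{- 5 t^{2}} \sin{\left(4 t \right)}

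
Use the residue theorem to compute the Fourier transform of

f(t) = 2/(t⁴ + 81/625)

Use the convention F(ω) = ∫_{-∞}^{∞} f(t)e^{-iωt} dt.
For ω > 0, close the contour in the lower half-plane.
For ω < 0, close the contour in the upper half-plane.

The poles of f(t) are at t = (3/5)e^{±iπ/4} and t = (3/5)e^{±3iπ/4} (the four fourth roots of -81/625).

Let g(z) = f(z)e^{-iωz}; for large |z| the factor e^{-iωz} decays in the lower half-plane when ω > 0 and in the upper half-plane when ω < 0.

Case ω > 0 (lower half-plane, clockwise contour ⇒ F(ω) = -2πi·ΣRes):
  Res_{z = - \frac{3 \sqrt{2}}{10} - \frac{3 \sqrt{2} i}{10}} g(z) = \frac{125 \sqrt{2} i \left(1 - i\right) e^{\frac{3 \sqrt{2} \omega \left(-1 + i\right)}{10}}}{108}
  Res_{z = \frac{3 \sqrt{2}}{10} - \frac{3 \sqrt{2} i}{10}} g(z) = \frac{125 \sqrt{2} i \left(1 + i\right) e^{- \frac{3 \sqrt{2} \omega \left(1 + i\right)}{10}}}{108}
  F(ω) = -2πi·ΣRes = \frac{125 \sqrt{2} \pi \left(1 - i\right) \left(e^{\frac{3 \sqrt{2} i \omega}{5}} + i\right) e^{- \frac{3 \sqrt{2} \omega \left(1 + i\right)}{10}}}{54} = \frac{250 \pi e^{- \frac{3 \sqrt{2} \omega}{10}} \sin{\left(\frac{3 \sqrt{2} \omega}{10} + \frac{\pi}{4} \right)}}{27}

Case ω < 0 (upper half-plane, counterclockwise contour ⇒ F(ω) = +2πi·ΣRes):
  Res_{z = \frac{3 \sqrt{2}}{10} + \frac{3 \sqrt{2} i}{10}} g(z) = \frac{125 \sqrt{2} i \left(-1 + i\right) e^{\frac{3 \sqrt{2} \omega \left(1 - i\right)}{10}}}{108}
  Res_{z = - \frac{3 \sqrt{2}}{10} + \frac{3 \sqrt{2} i}{10}} g(z) = \frac{125 \sqrt{2} \left(1 - i\right) e^{\frac{3 \sqrt{2} \omega \left(1 + i\right)}{10}}}{108}
  F(ω) = 2πi·ΣRes = - \frac{125 \sqrt{2} i \pi \left(i \left(1 - i\right) e^{\frac{3 \sqrt{2} \omega \left(1 - i\right)}{10}} - \left(1 - i\right) e^{\frac{3 \sqrt{2} \omega \left(1 + i\right)}{10}}\right)}{54} = \frac{250 \pi e^{\frac{3 \sqrt{2} \omega}{10}} \cos{\left(\frac{3 \sqrt{2} \omega}{10} + \frac{\pi}{4} \right)}}{27}

Both cases combine into a single formula in |ω|:

F(ω) = \frac{250 \pi e^{- \frac{3 \sqrt{2} \left|{\omega}\right|}{10}} \sin{\left(\frac{3 \sqrt{2} \left|{\omega}\right|}{10} + \frac{\pi}{4} \right)}}{27}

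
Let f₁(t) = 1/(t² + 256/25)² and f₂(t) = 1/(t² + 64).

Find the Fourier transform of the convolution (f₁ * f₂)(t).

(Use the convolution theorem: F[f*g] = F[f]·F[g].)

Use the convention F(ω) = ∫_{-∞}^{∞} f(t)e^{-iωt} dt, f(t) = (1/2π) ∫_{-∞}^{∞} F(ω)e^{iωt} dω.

F[f₁*f₂](ω) = \frac{25 \pi^{2} \left(16 \left|{\omega}\right| + 5\right) e^{- \frac{56 \left|{\omega}\right|}{5}}}{65536}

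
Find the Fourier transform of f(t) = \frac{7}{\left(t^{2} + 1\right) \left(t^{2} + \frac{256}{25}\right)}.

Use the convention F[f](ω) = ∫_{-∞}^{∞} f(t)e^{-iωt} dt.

F(ω) = \frac{25 \pi e^{- \left|{\omega}\right|}}{33} - \frac{125 \pi e^{- \frac{16 \left|{\omega}\right|}{5}}}{528}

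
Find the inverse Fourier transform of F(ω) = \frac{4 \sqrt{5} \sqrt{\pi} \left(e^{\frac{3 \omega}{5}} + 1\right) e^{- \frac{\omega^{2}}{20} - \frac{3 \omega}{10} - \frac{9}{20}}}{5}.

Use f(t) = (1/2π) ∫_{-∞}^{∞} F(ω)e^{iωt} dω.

f(t) = 8 e^{- 5 t^{2}} \cos{\left(3 t \right)}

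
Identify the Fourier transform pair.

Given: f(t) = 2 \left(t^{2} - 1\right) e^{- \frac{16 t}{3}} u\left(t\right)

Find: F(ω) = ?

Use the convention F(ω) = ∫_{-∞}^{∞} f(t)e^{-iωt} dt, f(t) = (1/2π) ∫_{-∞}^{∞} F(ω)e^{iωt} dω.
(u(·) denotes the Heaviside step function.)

F(ω) = \frac{6 \left(54 i \omega - \left(3 i \omega + 16\right)^{3} + 288\right)}{\left(3 i \omega + 16\right)^{4}}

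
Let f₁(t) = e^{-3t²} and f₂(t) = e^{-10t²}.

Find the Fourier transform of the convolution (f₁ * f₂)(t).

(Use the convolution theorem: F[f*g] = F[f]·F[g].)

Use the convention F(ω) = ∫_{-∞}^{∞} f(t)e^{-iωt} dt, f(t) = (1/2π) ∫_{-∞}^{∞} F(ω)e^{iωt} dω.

F[f₁*f₂](ω) = \frac{\sqrt{30} \pi e^{- \frac{13 \omega^{2}}{120}}}{30}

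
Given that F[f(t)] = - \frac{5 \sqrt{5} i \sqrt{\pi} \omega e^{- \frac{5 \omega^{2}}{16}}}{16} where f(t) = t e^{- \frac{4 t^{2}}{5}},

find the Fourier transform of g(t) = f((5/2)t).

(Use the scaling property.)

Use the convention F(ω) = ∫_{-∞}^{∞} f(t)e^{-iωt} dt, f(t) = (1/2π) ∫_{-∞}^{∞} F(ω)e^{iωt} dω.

F[g](ω) = - \frac{\sqrt{5} i \sqrt{\pi} \omega e^{- \frac{\omega^{2}}{20}}}{20}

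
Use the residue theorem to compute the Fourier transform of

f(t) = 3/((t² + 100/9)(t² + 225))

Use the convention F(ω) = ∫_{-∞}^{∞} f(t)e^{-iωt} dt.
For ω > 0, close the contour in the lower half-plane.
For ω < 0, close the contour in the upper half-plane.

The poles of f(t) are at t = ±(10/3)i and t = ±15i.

Let g(z) = f(z)e^{-iωz}; for large |z| the factor e^{-iωz} decays in the lower half-plane when ω > 0 and in the upper half-plane when ω < 0.

Case ω > 0 (lower half-plane, clockwise contour ⇒ F(ω) = -2πi·ΣRes):
  Res_{z = - \frac{10 i}{3}} g(z) = \frac{81 i e^{- \frac{10 \omega}{3}}}{38500}
  Res_{z = - 15 i} g(z) = - \frac{9 i e^{- 15 \omega}}{19250}
  F(ω) = -2πi·ΣRes = - \frac{9 \pi e^{- 15 \omega}}{9625} + \frac{81 \pi e^{- \frac{10 \omega}{3}}}{19250}

Case ω < 0 (upper half-plane, counterclockwise contour ⇒ F(ω) = +2πi·ΣRes):
  Res_{z = \frac{10 i}{3}} g(z) = - \frac{81 i e^{\frac{10 \omega}{3}}}{38500}
  Res_{z = 15 i} g(z) = \frac{9 i e^{15 \omega}}{19250}
  F(ω) = 2πi·ΣRes = \frac{9 \pi \left(9 e^{\frac{10 \omega}{3}} - 2 e^{15 \omega}\right)}{19250}

Both cases combine into a single formula in |ω|:

F(ω) = - \frac{9 \pi e^{- 15 \left|{\omega}\right|}}{9625} + \frac{81 \pi e^{- \frac{10 \left|{\omega}\right|}{3}}}{19250}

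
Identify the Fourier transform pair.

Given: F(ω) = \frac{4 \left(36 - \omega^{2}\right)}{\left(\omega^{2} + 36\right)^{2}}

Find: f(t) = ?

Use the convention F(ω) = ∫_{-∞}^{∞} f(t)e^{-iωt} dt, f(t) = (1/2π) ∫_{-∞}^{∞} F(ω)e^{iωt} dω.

f(t) = 2 e^{- 6 \left|{t}\right|} \left|{t}\right|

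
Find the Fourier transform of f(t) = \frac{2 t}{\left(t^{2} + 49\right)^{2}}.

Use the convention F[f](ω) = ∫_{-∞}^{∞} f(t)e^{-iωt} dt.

F(ω) = - \frac{i \pi \omega e^{- 7 \left|{\omega}\right|}}{7}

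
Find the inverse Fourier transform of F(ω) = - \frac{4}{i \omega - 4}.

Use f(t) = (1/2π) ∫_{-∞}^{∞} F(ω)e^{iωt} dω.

f(t) = 4 e^{4 t} u\left(- t\right)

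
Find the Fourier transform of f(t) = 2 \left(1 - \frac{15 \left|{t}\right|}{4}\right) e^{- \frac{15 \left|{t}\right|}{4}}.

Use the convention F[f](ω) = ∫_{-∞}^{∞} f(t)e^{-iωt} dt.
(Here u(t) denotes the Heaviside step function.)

F(ω) = \frac{7680 \omega^{2}}{\left(16 \omega^{2} + 225\right)^{2}}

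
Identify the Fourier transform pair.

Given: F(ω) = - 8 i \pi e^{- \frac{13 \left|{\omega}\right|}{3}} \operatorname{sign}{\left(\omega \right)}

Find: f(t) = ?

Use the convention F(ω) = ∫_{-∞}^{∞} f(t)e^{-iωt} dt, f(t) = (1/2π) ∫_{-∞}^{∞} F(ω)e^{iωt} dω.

f(t) = \frac{8 t}{t^{2} + \frac{169}{9}}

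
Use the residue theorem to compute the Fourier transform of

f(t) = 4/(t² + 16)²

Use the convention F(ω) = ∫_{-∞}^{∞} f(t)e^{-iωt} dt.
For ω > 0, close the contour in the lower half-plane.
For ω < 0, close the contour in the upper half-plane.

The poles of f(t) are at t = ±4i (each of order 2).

Let g(z) = f(z)e^{-iωz}; for large |z| the factor e^{-iωz} decays in the lower half-plane when ω > 0 and in the upper half-plane when ω < 0.

Case ω > 0 (lower half-plane, clockwise contour ⇒ F(ω) = -2πi·ΣRes):
  Res_{z = - 4 i} g(z) = \frac{i \left(4 \omega + 1\right) e^{- 4 \omega}}{64} (pole of order 2)
  F(ω) = -2πi·ΣRes = \frac{\pi \left(4 \omega + 1\right) e^{- 4 \omega}}{32}

Case ω < 0 (upper half-plane, counterclockwise contour ⇒ F(ω) = +2πi·ΣRes):
  Res_{z = 4 i} g(z) = \frac{i \left(4 \omega - 1\right) e^{4 \omega}}{64} (pole of order 2)
  F(ω) = 2πi·ΣRes = \frac{\pi \left(1 - 4 \omega\right) e^{4 \omega}}{32}

Both cases combine into a single formula in |ω|:

F(ω) = \frac{\pi \left(4 \left|{\omega}\right| + 1\right) e^{- 4 \left|{\omega}\right|}}{32}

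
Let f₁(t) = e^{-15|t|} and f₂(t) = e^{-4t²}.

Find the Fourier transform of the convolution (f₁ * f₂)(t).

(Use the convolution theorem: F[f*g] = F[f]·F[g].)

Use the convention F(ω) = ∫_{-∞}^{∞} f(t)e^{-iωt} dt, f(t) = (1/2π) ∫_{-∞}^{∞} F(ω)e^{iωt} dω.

F[f₁*f₂](ω) = \frac{15 \sqrt{\pi} e^{- \frac{\omega^{2}}{16}}}{\omega^{2} + 225}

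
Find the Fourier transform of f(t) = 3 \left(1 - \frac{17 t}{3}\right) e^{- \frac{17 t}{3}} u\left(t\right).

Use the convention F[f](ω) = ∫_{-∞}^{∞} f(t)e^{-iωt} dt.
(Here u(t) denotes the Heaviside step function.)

F(ω) = \frac{27 i \omega}{- 9 \omega^{2} + 102 i \omega + 289}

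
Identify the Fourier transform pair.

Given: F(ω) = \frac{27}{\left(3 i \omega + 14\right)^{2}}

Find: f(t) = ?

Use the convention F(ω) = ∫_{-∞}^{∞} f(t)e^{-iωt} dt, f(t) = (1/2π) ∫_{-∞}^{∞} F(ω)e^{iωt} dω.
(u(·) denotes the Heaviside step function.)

f(t) = 3 t e^{- \frac{14 t}{3}} u\left(t\right)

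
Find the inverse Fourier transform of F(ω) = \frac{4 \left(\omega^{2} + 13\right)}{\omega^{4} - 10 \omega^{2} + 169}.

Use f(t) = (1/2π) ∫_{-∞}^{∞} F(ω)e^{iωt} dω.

f(t) = e^{- 2 \left|{t}\right|} \cos{\left(3 \left|{t}\right| \right)}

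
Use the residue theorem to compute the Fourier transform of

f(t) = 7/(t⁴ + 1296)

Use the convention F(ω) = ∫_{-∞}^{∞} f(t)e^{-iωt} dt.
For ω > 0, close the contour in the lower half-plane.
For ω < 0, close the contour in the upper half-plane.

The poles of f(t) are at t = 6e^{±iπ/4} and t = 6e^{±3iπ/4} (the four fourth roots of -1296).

Let g(z) = f(z)e^{-iωz}; for large |z| the factor e^{-iωz} decays in the lower half-plane when ω > 0 and in the upper half-plane when ω < 0.

Case ω > 0 (lower half-plane, clockwise contour ⇒ F(ω) = -2πi·ΣRes):
  Res_{z = - 3 \sqrt{2} - 3 \sqrt{2} i} g(z) = \frac{7 \sqrt{2} i \left(1 - i\right) e^{3 \sqrt{2} \omega \left(-1 + i\right)}}{1728}
  Res_{z = 3 \sqrt{2} - 3 \sqrt{2} i} g(z) = \frac{7 \sqrt{2} i \left(1 + i\right) e^{- 3 \sqrt{2} \omega \left(1 + i\right)}}{1728}
  F(ω) = -2πi·ΣRes = \frac{7 \sqrt{2} \pi \left(1 - i\right) \left(e^{6 \sqrt{2} i \omega} + i\right) e^{- 3 \sqrt{2} \omega \left(1 + i\right)}}{864} = \frac{7 \pi e^{- 3 \sqrt{2} \omega} \sin{\left(3 \sqrt{2} \omega + \frac{\pi}{4} \right)}}{216}

Case ω < 0 (upper half-plane, counterclockwise contour ⇒ F(ω) = +2πi·ΣRes):
  Res_{z = 3 \sqrt{2} + 3 \sqrt{2} i} g(z) = \frac{7 \sqrt{2} i \left(-1 + i\right) e^{3 \sqrt{2} \omega \left(1 - i\right)}}{1728}
  Res_{z = - 3 \sqrt{2} + 3 \sqrt{2} i} g(z) = \frac{7 \sqrt{2} \left(1 - i\right) e^{3 \sqrt{2} \omega \left(1 + i\right)}}{1728}
  F(ω) = 2πi·ΣRes = - \frac{7 \sqrt{2} i \pi \left(i \left(1 - i\right) e^{3 \sqrt{2} \omega \left(1 - i\right)} - \left(1 - i\right) e^{3 \sqrt{2} \omega \left(1 + i\right)}\right)}{864} = \frac{7 \pi e^{3 \sqrt{2} \omega} \cos{\left(3 \sqrt{2} \omega + \frac{\pi}{4} \right)}}{216}

Both cases combine into a single formula in |ω|:

F(ω) = \frac{7 \pi e^{- 3 \sqrt{2} \left|{\omega}\right|} \sin{\left(3 \sqrt{2} \left|{\omega}\right| + \frac{\pi}{4} \right)}}{216}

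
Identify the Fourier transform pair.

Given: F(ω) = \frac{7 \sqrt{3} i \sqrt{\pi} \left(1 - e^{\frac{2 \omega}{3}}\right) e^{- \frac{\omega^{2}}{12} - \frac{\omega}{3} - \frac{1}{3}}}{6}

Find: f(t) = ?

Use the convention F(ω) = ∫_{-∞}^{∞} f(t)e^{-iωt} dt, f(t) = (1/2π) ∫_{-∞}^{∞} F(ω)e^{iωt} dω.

f(t) = 7 e^{- 3 t^{2}} \sin{\left(2 t \right)}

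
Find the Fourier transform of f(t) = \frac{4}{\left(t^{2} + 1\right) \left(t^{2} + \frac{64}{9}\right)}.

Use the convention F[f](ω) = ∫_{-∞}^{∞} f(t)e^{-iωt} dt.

F(ω) = \frac{36 \pi e^{- \left|{\omega}\right|}}{55} - \frac{27 \pi e^{- \frac{8 \left|{\omega}\right|}{3}}}{110}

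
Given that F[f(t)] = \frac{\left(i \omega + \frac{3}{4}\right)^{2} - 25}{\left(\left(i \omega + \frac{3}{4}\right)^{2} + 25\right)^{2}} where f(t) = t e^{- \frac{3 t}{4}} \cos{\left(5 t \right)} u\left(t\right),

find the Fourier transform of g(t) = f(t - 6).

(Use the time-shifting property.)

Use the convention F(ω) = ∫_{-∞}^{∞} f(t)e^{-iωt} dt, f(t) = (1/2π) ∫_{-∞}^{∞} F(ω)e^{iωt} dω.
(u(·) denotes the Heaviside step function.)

F[g](ω) = \frac{16 \left(\left(4 i \omega + 3\right)^{2} - 400\right) e^{- 6 i \omega}}{\left(\left(4 i \omega + 3\right)^{2} + 400\right)^{2}}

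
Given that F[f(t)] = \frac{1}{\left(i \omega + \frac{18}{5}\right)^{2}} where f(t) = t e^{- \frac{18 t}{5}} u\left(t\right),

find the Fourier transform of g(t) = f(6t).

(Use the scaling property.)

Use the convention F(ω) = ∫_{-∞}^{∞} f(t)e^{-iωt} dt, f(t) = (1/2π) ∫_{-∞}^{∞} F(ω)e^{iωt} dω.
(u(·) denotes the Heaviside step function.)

F[g](ω) = \frac{150}{\left(5 i \omega + 108\right)^{2}}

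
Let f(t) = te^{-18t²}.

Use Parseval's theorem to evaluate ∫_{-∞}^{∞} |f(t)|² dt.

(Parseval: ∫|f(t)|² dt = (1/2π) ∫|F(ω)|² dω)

∫|f(t)|² dt = \frac{\sqrt{\pi}}{432}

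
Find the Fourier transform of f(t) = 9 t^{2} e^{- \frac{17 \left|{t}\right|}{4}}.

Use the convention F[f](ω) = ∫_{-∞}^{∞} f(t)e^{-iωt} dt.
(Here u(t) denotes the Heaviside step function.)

F(ω) = \frac{39168 \left(289 - 48 \omega^{2}\right)}{\left(16 \omega^{2} + 289\right)^{3}}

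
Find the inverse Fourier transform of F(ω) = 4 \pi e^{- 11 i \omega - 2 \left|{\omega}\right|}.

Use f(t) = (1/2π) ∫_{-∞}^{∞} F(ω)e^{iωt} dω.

f(t) = \frac{8}{\left(t - 11\right)^{2} + 4}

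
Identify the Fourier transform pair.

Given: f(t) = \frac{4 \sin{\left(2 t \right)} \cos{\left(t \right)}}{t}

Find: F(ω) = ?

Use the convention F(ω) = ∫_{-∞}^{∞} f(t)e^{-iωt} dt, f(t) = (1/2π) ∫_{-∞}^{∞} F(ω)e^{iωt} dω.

F(ω) = \begin{cases} 4 \pi & \text{for}\: \omega > -1 \wedge \omega < 1 \\2 \pi & \text{for}\: \omega > -3 \wedge \omega < 3 \\0 & \text{otherwise} \end{cases}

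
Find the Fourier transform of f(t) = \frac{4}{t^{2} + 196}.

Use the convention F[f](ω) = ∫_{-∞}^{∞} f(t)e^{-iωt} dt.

F(ω) = \frac{2 \pi e^{- 14 \left|{\omega}\right|}}{7}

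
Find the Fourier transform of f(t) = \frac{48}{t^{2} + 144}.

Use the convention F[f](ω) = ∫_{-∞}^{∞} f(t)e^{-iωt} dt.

F(ω) = 4 \pi e^{- 12 \left|{\omega}\right|}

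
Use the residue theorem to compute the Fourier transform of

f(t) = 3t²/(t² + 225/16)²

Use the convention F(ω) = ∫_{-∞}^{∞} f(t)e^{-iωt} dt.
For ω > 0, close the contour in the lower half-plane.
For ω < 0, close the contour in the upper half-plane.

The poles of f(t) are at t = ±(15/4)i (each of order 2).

Let g(z) = f(z)e^{-iωz}; for large |z| the factor e^{-iωz} decays in the lower half-plane when ω > 0 and in the upper half-plane when ω < 0.

Case ω > 0 (lower half-plane, clockwise contour ⇒ F(ω) = -2πi·ΣRes):
  Res_{z = - \frac{15 i}{4}} g(z) = \frac{i \left(4 - 15 \omega\right) e^{- \frac{15 \omega}{4}}}{20} (pole of order 2)
  F(ω) = -2πi·ΣRes = \frac{\pi \left(4 - 15 \omega\right) e^{- \frac{15 \omega}{4}}}{10}

Case ω < 0 (upper half-plane, counterclockwise contour ⇒ F(ω) = +2πi·ΣRes):
  Res_{z = \frac{15 i}{4}} g(z) = \frac{i \left(- 15 \omega - 4\right) e^{\frac{15 \omega}{4}}}{20} (pole of order 2)
  F(ω) = 2πi·ΣRes = \frac{\pi \left(15 \omega + 4\right) e^{\frac{15 \omega}{4}}}{10}

Both cases combine into a single formula in |ω|:

F(ω) = \frac{\pi \left(4 - 15 \left|{\omega}\right|\right) e^{- \frac{15 \left|{\omega}\right|}{4}}}{10}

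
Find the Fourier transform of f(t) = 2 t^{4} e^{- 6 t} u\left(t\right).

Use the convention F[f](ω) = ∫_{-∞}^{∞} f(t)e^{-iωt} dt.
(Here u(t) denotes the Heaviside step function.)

F(ω) = \frac{48}{\left(i \omega + 6\right)^{5}}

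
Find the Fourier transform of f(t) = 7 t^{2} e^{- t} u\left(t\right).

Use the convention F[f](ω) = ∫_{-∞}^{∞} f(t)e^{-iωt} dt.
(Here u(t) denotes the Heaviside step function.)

F(ω) = \frac{14}{\left(i \omega + 1\right)^{3}}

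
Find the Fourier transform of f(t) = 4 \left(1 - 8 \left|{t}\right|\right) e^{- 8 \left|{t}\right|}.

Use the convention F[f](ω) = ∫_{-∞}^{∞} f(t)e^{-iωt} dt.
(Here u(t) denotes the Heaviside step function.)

F(ω) = \frac{128 \omega^{2}}{\left(\omega^{2} + 64\right)^{2}}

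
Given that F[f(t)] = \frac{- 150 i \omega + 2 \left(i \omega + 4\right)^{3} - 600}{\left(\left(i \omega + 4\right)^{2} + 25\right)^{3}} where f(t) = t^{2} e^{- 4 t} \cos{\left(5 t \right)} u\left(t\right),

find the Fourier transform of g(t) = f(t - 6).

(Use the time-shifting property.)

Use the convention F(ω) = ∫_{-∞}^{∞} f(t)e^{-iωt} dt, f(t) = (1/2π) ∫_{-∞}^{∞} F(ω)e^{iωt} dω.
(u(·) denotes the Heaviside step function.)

F[g](ω) = \frac{2 \left(- 75 i \omega + \left(i \omega + 4\right)^{3} - 300\right) e^{- 6 i \omega}}{\left(\left(i \omega + 4\right)^{2} + 25\right)^{3}}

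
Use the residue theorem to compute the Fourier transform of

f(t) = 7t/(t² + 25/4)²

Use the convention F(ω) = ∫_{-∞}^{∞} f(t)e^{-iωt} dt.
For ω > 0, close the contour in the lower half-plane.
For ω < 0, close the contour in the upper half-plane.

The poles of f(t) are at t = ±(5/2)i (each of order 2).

Let g(z) = f(z)e^{-iωz}; for large |z| the factor e^{-iωz} decays in the lower half-plane when ω > 0 and in the upper half-plane when ω < 0.

Case ω > 0 (lower half-plane, clockwise contour ⇒ F(ω) = -2πi·ΣRes):
  Res_{z = - \frac{5 i}{2}} g(z) = \frac{7 \omega e^{- \frac{5 \omega}{2}}}{10} (pole of order 2)
  F(ω) = -2πi·ΣRes = - \frac{7 i \pi \omega e^{- \frac{5 \omega}{2}}}{5}

Case ω < 0 (upper half-plane, counterclockwise contour ⇒ F(ω) = +2πi·ΣRes):
  Res_{z = \frac{5 i}{2}} g(z) = - \frac{7 \omega e^{\frac{5 \omega}{2}}}{10} (pole of order 2)
  F(ω) = 2πi·ΣRes = - \frac{7 i \pi \omega e^{\frac{5 \omega}{2}}}{5}

Both cases combine into a single formula in |ω|:

F(ω) = - \frac{7 i \pi \omega e^{- \frac{5 \left|{\omega}\right|}{2}}}{5}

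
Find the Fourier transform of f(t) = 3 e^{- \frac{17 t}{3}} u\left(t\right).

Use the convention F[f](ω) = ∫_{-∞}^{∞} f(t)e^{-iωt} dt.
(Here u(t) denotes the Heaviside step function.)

F(ω) = \frac{9}{3 i \omega + 17}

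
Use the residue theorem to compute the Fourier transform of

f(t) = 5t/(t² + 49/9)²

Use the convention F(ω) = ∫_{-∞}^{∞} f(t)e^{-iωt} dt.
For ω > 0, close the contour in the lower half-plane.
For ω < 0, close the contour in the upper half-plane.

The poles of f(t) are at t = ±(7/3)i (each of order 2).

Let g(z) = f(z)e^{-iωz}; for large |z| the factor e^{-iωz} decays in the lower half-plane when ω > 0 and in the upper half-plane when ω < 0.

Case ω > 0 (lower half-plane, clockwise contour ⇒ F(ω) = -2πi·ΣRes):
  Res_{z = - \frac{7 i}{3}} g(z) = \frac{15 \omega e^{- \frac{7 \omega}{3}}}{28} (pole of order 2)
  F(ω) = -2πi·ΣRes = - \frac{15 i \pi \omega e^{- \frac{7 \omega}{3}}}{14}

Case ω < 0 (upper half-plane, counterclockwise contour ⇒ F(ω) = +2πi·ΣRes):
  Res_{z = \frac{7 i}{3}} g(z) = - \frac{15 \omega e^{\frac{7 \omega}{3}}}{28} (pole of order 2)
  F(ω) = 2πi·ΣRes = - \frac{15 i \pi \omega e^{\frac{7 \omega}{3}}}{14}

Both cases combine into a single formula in |ω|:

F(ω) = - \frac{15 i \pi \omega e^{- \frac{7 \left|{\omega}\right|}{3}}}{14}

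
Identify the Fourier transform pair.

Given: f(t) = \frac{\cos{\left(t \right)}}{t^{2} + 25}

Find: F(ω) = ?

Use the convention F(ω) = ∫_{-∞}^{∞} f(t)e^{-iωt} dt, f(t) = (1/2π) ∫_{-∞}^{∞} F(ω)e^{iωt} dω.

F(ω) = \frac{\pi e^{- 5 \left|{\omega + 1}\right|}}{10} + \frac{\pi e^{- 5 \left|{\omega - 1}\right|}}{10}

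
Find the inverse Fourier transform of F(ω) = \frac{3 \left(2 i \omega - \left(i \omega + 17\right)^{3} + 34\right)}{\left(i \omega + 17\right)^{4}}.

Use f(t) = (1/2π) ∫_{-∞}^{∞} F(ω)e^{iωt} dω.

f(t) = 3 \left(t^{2} - 1\right) e^{- 17 t} u\left(t\right)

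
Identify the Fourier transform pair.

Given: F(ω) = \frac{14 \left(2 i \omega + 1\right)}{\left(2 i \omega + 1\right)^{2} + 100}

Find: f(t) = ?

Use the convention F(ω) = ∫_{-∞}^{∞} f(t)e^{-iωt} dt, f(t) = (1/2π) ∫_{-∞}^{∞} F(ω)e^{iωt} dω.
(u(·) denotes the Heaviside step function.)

f(t) = 7 e^{- \frac{t}{2}} \cos{\left(5 t \right)} u\left(t\right)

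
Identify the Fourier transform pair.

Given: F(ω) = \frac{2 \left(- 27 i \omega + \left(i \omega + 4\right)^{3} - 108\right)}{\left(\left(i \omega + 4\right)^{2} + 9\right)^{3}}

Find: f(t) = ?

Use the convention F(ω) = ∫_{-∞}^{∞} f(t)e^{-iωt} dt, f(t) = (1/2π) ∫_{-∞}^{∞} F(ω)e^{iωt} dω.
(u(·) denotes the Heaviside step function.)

f(t) = t^{2} e^{- 4 t} \cos{\left(3 t \right)} u\left(t\right)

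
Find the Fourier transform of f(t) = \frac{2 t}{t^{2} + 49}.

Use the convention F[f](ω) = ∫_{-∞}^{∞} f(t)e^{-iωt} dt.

F(ω) = - 2 i \pi e^{- 7 \left|{\omega}\right|} \operatorname{sign}{\left(\omega \right)}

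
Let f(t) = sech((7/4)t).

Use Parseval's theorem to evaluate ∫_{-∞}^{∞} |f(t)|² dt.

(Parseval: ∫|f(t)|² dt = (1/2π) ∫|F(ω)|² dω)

∫|f(t)|² dt = \frac{8}{7}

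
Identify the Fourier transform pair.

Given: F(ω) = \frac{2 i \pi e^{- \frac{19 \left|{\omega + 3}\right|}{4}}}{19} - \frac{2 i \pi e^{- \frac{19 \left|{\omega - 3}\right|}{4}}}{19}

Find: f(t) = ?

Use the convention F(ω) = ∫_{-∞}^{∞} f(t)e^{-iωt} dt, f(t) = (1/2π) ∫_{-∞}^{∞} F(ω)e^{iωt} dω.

f(t) = \frac{\sin{\left(3 t \right)}}{t^{2} + \frac{361}{16}}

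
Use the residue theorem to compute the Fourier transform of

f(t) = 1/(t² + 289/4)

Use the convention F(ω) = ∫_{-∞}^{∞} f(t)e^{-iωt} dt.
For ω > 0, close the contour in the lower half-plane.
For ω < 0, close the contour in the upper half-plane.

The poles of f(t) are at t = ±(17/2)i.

Let g(z) = f(z)e^{-iωz}; for large |z| the factor e^{-iωz} decays in the lower half-plane when ω > 0 and in the upper half-plane when ω < 0.

Case ω > 0 (lower half-plane, clockwise contour ⇒ F(ω) = -2πi·ΣRes):
  Res_{z = - \frac{17 i}{2}} g(z) = \frac{i e^{- \frac{17 \omega}{2}}}{17}
  F(ω) = -2πi·ΣRes = \frac{2 \pi e^{- \frac{17 \omega}{2}}}{17}

Case ω < 0 (upper half-plane, counterclockwise contour ⇒ F(ω) = +2πi·ΣRes):
  Res_{z = \frac{17 i}{2}} g(z) = - \frac{i e^{\frac{17 \omega}{2}}}{17}
  F(ω) = 2πi·ΣRes = \frac{2 \pi e^{\frac{17 \omega}{2}}}{17}

Both cases combine into a single formula in |ω|:

F(ω) = \frac{2 \pi e^{- \frac{17 \left|{\omega}\right|}{2}}}{17}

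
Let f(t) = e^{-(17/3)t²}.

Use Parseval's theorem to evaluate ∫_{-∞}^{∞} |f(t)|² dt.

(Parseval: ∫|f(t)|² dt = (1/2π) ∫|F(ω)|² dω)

∫|f(t)|² dt = \frac{\sqrt{102} \sqrt{\pi}}{34}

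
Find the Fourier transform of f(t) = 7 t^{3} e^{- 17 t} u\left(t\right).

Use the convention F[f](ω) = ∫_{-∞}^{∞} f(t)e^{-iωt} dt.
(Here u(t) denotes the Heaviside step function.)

F(ω) = \frac{42}{\left(i \omega + 17\right)^{4}}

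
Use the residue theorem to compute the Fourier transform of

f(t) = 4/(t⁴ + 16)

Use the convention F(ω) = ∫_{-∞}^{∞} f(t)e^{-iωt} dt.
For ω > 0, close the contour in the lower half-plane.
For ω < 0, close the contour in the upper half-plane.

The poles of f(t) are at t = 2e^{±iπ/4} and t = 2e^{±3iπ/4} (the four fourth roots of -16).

Let g(z) = f(z)e^{-iωz}; for large |z| the factor e^{-iωz} decays in the lower half-plane when ω > 0 and in the upper half-plane when ω < 0.

Case ω > 0 (lower half-plane, clockwise contour ⇒ F(ω) = -2πi·ΣRes):
  Res_{z = - \sqrt{2} - \sqrt{2} i} g(z) = \frac{\sqrt{2} i \left(1 - i\right) e^{\sqrt{2} \omega \left(-1 + i\right)}}{16}
  Res_{z = \sqrt{2} - \sqrt{2} i} g(z) = \frac{\sqrt{2} i \left(1 + i\right) e^{- \sqrt{2} \omega \left(1 + i\right)}}{16}
  F(ω) = -2πi·ΣRes = \frac{\sqrt{2} \pi \left(1 - i\right) \left(e^{2 \sqrt{2} i \omega} + i\right) e^{- \sqrt{2} \omega \left(1 + i\right)}}{8} = \frac{\pi e^{- \sqrt{2} \omega} \sin{\left(\sqrt{2} \omega + \frac{\pi}{4} \right)}}{2}

Case ω < 0 (upper half-plane, counterclockwise contour ⇒ F(ω) = +2πi·ΣRes):
  Res_{z = \sqrt{2} + \sqrt{2} i} g(z) = \frac{\sqrt{2} i \left(-1 + i\right) e^{\sqrt{2} \omega \left(1 - i\right)}}{16}
  Res_{z = - \sqrt{2} + \sqrt{2} i} g(z) = \frac{\sqrt{2} \left(1 - i\right) e^{\sqrt{2} \omega \left(1 + i\right)}}{16}
  F(ω) = 2πi·ΣRes = - \frac{\sqrt{2} i \pi \left(i \left(1 - i\right) e^{\sqrt{2} \omega \left(1 - i\right)} - \left(1 - i\right) e^{\sqrt{2} \omega \left(1 + i\right)}\right)}{8} = \frac{\pi e^{\sqrt{2} \omega} \cos{\left(\sqrt{2} \omega + \frac{\pi}{4} \right)}}{2}

Both cases combine into a single formula in |ω|:

F(ω) = \frac{\pi e^{- \sqrt{2} \left|{\omega}\right|} \sin{\left(\sqrt{2} \left|{\omega}\right| + \frac{\pi}{4} \right)}}{2}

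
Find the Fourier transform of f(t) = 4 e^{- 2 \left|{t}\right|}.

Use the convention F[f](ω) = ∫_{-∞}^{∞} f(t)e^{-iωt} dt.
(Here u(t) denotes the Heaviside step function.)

F(ω) = \frac{16}{\omega^{2} + 4}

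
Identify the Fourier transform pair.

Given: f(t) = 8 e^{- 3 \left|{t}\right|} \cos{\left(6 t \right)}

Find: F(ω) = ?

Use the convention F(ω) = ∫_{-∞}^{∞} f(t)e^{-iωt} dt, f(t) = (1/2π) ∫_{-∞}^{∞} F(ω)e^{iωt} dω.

F(ω) = \frac{48 \left(\omega^{2} + 45\right)}{\omega^{4} - 54 \omega^{2} + 2025}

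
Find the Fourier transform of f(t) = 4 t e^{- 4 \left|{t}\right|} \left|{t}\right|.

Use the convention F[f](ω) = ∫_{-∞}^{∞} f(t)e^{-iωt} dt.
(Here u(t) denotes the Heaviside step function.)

F(ω) = \frac{16 i \omega \left(\omega^{2} - 48\right)}{\left(\omega^{2} + 16\right)^{3}}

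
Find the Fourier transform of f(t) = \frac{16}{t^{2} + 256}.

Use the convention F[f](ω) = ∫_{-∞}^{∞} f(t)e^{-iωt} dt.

F(ω) = \pi e^{- 16 \left|{\omega}\right|}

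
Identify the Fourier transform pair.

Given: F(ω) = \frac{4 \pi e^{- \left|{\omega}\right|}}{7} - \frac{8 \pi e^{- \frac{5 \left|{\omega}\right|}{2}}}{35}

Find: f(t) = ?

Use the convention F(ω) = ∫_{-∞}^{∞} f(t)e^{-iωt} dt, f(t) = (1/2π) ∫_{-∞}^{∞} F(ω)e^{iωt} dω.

f(t) = \frac{3}{\left(t^{2} + 1\right) \left(t^{2} + \frac{25}{4}\right)}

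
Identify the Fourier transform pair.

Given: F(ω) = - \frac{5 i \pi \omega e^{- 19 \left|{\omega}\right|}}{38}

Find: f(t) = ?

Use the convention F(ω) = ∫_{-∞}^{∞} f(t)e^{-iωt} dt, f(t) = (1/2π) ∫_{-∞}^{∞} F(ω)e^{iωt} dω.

f(t) = \frac{5 t}{\left(t^{2} + 361\right)^{2}}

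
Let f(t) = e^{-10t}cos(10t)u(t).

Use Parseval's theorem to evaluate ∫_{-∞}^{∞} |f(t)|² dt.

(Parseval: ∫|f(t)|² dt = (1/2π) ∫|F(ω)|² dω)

∫|f(t)|² dt = \frac{3}{80}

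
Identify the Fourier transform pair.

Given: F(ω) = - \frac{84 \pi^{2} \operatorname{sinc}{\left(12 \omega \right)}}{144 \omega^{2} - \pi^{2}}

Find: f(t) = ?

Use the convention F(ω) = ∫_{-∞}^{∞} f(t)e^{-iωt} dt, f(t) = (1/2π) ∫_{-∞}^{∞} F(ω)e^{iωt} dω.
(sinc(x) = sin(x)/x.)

f(t) = 7 \left(\begin{cases} \cos^{2}{\left(\frac{\pi t}{24} \right)} & \text{for}\: \left|{t}\right| < 12 \\0 & \text{otherwise} \end{cases}\right)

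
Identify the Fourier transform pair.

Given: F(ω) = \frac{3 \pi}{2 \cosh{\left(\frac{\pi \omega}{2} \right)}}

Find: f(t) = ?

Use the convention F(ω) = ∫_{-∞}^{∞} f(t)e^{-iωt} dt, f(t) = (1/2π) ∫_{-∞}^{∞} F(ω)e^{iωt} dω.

f(t) = \frac{3}{e^{t} + e^{- t}}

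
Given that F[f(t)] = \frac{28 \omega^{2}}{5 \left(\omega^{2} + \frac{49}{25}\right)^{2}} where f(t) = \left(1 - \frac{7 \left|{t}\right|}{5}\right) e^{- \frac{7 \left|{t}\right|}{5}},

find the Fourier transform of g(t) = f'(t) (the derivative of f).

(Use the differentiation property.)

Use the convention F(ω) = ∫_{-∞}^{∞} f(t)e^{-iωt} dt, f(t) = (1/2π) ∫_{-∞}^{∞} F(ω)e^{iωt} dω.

F[g](ω) = \frac{3500 i \omega^{3}}{\left(25 \omega^{2} + 49\right)^{2}}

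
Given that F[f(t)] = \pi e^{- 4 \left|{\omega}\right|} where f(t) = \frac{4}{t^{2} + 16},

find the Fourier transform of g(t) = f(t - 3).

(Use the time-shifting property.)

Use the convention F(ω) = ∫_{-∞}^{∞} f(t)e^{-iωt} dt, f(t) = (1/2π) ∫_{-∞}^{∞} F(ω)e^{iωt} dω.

F[g](ω) = \pi e^{- 3 i \omega - 4 \left|{\omega}\right|}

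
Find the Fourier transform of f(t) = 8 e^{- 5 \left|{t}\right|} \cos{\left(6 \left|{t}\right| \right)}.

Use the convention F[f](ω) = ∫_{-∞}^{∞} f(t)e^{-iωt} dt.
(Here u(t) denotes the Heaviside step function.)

F(ω) = \frac{80 \left(\omega^{2} + 61\right)}{\omega^{4} - 22 \omega^{2} + 3721}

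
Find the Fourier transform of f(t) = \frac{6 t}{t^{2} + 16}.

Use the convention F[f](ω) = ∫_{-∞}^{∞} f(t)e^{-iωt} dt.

F(ω) = - 6 i \pi e^{- 4 \left|{\omega}\right|} \operatorname{sign}{\left(\omega \right)}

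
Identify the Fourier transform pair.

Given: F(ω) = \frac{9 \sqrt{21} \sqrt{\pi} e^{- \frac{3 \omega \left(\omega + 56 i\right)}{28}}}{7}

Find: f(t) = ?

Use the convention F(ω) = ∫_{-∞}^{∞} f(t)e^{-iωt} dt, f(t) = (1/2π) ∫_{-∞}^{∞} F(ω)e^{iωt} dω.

f(t) = 9 e^{- \frac{7 \left(t - 6\right)^{2}}{3}}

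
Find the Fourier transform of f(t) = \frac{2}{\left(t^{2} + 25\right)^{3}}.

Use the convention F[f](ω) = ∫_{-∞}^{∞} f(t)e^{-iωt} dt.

F(ω) = \frac{\pi \left(25 \omega^{2} + 15 \left|{\omega}\right| + 3\right) e^{- 5 \left|{\omega}\right|}}{12500}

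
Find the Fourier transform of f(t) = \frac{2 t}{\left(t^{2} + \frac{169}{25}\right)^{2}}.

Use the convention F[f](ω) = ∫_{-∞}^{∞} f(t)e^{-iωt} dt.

F(ω) = - \frac{5 i \pi \omega e^{- \frac{13 \left|{\omega}\right|}{5}}}{13}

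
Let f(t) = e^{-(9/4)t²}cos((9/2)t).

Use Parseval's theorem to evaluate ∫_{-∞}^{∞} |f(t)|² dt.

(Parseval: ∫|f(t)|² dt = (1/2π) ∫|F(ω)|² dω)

∫|f(t)|² dt = \frac{\sqrt{2} \sqrt{\pi} \left(1 + e^{\frac{9}{2}}\right)}{6 e^{\frac{9}{2}}}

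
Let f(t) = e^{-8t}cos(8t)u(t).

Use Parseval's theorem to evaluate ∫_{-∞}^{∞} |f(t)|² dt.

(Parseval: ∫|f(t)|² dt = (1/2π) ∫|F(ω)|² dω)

∫|f(t)|² dt = \frac{3}{64}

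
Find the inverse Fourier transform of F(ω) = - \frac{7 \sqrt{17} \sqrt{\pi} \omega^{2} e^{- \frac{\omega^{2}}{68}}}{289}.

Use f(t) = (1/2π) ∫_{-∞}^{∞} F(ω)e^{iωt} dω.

f(t) = 7 \left(68 t^{2} - 2\right) e^{- 17 t^{2}}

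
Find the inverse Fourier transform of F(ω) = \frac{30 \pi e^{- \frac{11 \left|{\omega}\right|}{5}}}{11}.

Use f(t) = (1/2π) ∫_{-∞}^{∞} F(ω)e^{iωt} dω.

f(t) = \frac{6}{t^{2} + \frac{121}{25}}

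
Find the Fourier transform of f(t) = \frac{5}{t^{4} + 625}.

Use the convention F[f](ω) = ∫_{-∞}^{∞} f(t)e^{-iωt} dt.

F(ω) = \frac{\pi e^{- \frac{5 \sqrt{2} \left|{\omega}\right|}{2}} \sin{\left(\frac{5 \sqrt{2} \left|{\omega}\right|}{2} + \frac{\pi}{4} \right)}}{25}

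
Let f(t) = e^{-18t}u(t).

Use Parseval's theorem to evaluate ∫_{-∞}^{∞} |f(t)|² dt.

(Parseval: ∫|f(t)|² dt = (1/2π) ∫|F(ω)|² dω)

∫|f(t)|² dt = \frac{1}{36}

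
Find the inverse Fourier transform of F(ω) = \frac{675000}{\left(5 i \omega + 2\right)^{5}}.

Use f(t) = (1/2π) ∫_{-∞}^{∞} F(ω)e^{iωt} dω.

f(t) = 9 t^{4} e^{- \frac{2 t}{5}} u\left(t\right)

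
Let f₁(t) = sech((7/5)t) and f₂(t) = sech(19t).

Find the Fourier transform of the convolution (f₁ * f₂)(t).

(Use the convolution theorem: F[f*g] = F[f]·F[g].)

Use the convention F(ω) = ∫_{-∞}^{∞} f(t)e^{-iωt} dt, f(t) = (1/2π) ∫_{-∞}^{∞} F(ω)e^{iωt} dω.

F[f₁*f₂](ω) = \frac{5 \pi^{2}}{133 \cosh{\left(\frac{\pi \omega}{38} \right)} \cosh{\left(\frac{5 \pi \omega}{14} \right)}}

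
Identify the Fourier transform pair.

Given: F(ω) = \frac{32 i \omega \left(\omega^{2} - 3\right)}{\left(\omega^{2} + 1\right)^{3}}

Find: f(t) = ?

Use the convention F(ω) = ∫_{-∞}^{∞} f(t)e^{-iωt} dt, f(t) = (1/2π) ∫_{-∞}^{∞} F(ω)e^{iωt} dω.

f(t) = 8 t e^{- \left|{t}\right|} \left|{t}\right|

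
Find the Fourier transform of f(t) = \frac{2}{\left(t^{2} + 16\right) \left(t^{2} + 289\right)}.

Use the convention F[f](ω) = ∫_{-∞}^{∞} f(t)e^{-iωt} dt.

F(ω) = \frac{\pi \left(17 e^{13 \left|{\omega}\right|} - 4\right) e^{- 17 \left|{\omega}\right|}}{9282}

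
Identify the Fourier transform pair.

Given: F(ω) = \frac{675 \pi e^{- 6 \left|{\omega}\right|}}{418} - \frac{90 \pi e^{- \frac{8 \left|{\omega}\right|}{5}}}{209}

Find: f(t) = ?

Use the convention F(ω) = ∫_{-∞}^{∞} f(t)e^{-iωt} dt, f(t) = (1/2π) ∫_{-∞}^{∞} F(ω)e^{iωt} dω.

f(t) = \frac{9 t^{2}}{\left(t^{2} + \frac{64}{25}\right) \left(t^{2} + 36\right)}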